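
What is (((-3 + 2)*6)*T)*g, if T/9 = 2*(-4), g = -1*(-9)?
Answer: 3888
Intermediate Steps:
g = 9
T = -72 (T = 9*(2*(-4)) = 9*(-8) = -72)
(((-3 + 2)*6)*T)*g = (((-3 + 2)*6)*(-72))*9 = (-1*6*(-72))*9 = -6*(-72)*9 = 432*9 = 3888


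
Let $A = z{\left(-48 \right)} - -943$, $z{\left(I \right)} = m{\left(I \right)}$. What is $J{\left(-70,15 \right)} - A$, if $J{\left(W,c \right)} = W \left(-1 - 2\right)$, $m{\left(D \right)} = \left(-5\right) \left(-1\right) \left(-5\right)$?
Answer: $-708$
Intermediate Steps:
$m{\left(D \right)} = -25$ ($m{\left(D \right)} = 5 \left(-5\right) = -25$)
$z{\left(I \right)} = -25$
$A = 918$ ($A = -25 - -943 = -25 + 943 = 918$)
$J{\left(W,c \right)} = - 3 W$ ($J{\left(W,c \right)} = W \left(-3\right) = - 3 W$)
$J{\left(-70,15 \right)} - A = \left(-3\right) \left(-70\right) - 918 = 210 - 918 = -708$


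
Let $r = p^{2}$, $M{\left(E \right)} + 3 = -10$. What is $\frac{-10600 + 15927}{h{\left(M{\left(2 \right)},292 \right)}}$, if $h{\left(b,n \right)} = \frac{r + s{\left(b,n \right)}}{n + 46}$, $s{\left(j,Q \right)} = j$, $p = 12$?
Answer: $\frac{1800526}{131} \approx 13744.0$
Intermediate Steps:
$M{\left(E \right)} = -13$ ($M{\left(E \right)} = -3 - 10 = -13$)
$r = 144$ ($r = 12^{2} = 144$)
$h{\left(b,n \right)} = \frac{144 + b}{46 + n}$ ($h{\left(b,n \right)} = \frac{144 + b}{n + 46} = \frac{144 + b}{46 + n}$)
$\frac{-10600 + 15927}{h{\left(M{\left(2 \right)},292 \right)}} = \frac{-10600 + 15927}{\frac{1}{46 + 292} \left(144 - 13\right)} = \frac{5327}{\frac{1}{338} \cdot 131} = \frac{5327}{\frac{131}{338}} = 5327 \cdot \frac{338}{131} = \frac{1800526}{131}$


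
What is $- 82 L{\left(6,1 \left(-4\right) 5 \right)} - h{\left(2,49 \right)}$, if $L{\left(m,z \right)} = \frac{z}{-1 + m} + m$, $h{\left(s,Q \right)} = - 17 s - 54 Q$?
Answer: $2516$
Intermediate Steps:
$h{\left(s,Q \right)} = - 54 Q - 17 s$
$L{\left(m,z \right)} = m + \frac{z}{-1 + m}$ ($L{\left(m,z \right)} = \frac{z}{-1 + m} + m = m + \frac{z}{-1 + m}$)
$- 82 L{\left(6,1 \left(-4\right) 5 \right)} - h{\left(2,49 \right)} = - 82 \frac{1 \left(-4\right) 5 + 6^{2} - 6}{-1 + 6} - \left(\left(-54\right) 49 - 34\right) = - 82 \frac{\left(-4\right) 5 + 36 - 6}{5} - \left(-2646 - 34\right) = - 82 \frac{-20 + 36 - 6}{5} - -2680 = - 82 \cdot \frac{1}{5} \cdot 10 + 2680 = \left(-82\right) 2 + 2680 = -164 + 2680 = 2516$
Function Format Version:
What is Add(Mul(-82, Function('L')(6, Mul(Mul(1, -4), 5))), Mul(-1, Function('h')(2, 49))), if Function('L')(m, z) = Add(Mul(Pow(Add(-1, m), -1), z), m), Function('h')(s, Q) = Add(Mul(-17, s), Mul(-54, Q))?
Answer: 2516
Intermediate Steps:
Function('h')(s, Q) = Add(Mul(-54, Q), Mul(-17, s))
Function('L')(m, z) = Add(m, Mul(z, Pow(Add(-1, m), -1))) (Function('L')(m, z) = Add(Mul(z, Pow(Add(-1, m), -1)), m) = Add(m, Mul(z, Pow(Add(-1, m), -1))))
Add(Mul(-82, Function('L')(6, Mul(Mul(1, -4), 5))), Mul(-1, Function('h')(2, 49))) = Add(Mul(-82, Mul(Pow(Add(-1, 6), -1), Add(Mul(Mul(1, -4), 5), Pow(6, 2), Mul(-1, 6)))), Mul(-1, Add(Mul(-54, 49), Mul(-17, 2)))) = Add(Mul(-82, Mul(Pow(5, -1), Add(Mul(-4, 5), 36, -6))), Mul(-1, Add(-2646, -34))) = Add(Mul(-82, Mul(Rational(1, 5), Add(-20, 36, -6))), Mul(-1, -2680)) = Add(Mul(-82, Mul(Rational(1, 5), 10)), 2680) = Add(Mul(-82, 2), 2680) = Add(-164, 2680) = 2516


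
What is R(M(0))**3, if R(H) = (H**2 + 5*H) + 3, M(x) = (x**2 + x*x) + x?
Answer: 27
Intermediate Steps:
M(x) = x + 2*x**2 (M(x) = (x**2 + x**2) + x = 2*x**2 + x = x + 2*x**2)
R(H) = 3 + H**2 + 5*H
R(M(0))**3 = (3 + (0*(1 + 2*0))**2 + 5*(0*(1 + 2*0)))**3 = (3 + (0*(1 + 0))**2 + 5*(0*(1 + 0)))**3 = (3 + (0*1)**2 + 5*(0*1))**3 = (3 + 0**2 + 5*0)**3 = (3 + 0 + 0)**3 = 3**3 = 27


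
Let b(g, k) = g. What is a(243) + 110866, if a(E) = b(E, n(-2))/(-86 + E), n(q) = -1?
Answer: 17406205/157 ≈ 1.1087e+5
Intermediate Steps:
a(E) = E/(-86 + E)
a(243) + 110866 = 243/(-86 + 243) + 110866 = 243/157 + 110866 = 17406205/157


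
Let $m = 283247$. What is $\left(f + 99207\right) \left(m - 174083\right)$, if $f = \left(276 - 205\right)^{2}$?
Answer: $11380128672$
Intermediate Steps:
$f = 5041$ ($f = 71^{2} = 5041$)
$\left(f + 99207\right) \left(m - 174083\right) = \left(5041 + 99207\right) \left(283247 - 174083\right) = 104248 \cdot 109164 = 11380128672$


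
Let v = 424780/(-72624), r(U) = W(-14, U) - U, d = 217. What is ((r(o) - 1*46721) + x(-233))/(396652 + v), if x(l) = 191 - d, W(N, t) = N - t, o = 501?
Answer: -867185028/7201507517 ≈ -0.12042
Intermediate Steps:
r(U) = -14 - 2*U (r(U) = (-14 - U) - U = -14 - 2*U)
x(l) = -26 (x(l) = 191 - 1*217 = 191 - 217 = -26)
v = -106195/18156 (v = 424780*(-1/72624) = -106195/18156 ≈ -5.8490)
((r(o) - 1*46721) + x(-233))/(396652 + v) = (((-14 - 2*501) - 1*46721) - 26)/(396652 - 106195/18156) = (((-14 - 1002) - 46721) - 26)/(7201507517/18156) = ((-1016 - 46721) - 26)*(18156/7201507517) = (-47737 - 26)*(18156/7201507517) = -47763*18156/7201507517 = -867185028/7201507517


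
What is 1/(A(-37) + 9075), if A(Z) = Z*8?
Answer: 1/8779 ≈ 0.00011391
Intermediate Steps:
A(Z) = 8*Z
1/(A(-37) + 9075) = 1/(8*(-37) + 9075) = 1/(-296 + 9075) = 1/8779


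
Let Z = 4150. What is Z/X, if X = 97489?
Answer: 4150/97489 ≈ 0.042569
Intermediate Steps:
Z/X = 4150/97489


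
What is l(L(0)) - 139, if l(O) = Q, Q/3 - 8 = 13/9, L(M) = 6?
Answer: -332/3 ≈ -110.67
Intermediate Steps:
Q = 85/3 (Q = 24 + 3*(13/9) = 24 + 13/3 = 85/3 ≈ 28.333)
l(O) = 85/3
l(L(0)) - 139 = 85/3 - 139 = -332/3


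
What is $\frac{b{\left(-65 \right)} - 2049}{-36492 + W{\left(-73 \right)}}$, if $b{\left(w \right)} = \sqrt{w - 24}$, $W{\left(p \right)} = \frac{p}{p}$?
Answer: $\frac{2049}{36491} - \frac{i \sqrt{89}}{36491} \approx 0.056151 - 0.00025853 i$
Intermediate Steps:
$W{\left(p \right)} = 1$
$b{\left(w \right)} = \sqrt{-24 + w}$
$\frac{b{\left(-65 \right)} - 2049}{-36492 + W{\left(-73 \right)}} = \frac{\sqrt{-24 - 65} - 2049}{-36492 + 1} = \frac{\sqrt{-89} - 2049}{-36491} = \left(i \sqrt{89} - 2049\right) \left(- \frac{1}{36491}\right) = \left(-2049 + i \sqrt{89}\right) \left(- \frac{1}{36491}\right) = \frac{2049}{36491} - \frac{i \sqrt{89}}{36491}$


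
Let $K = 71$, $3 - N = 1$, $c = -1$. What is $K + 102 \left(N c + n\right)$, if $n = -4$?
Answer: $-541$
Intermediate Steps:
$N = 2$ ($N = 3 - 1 = 2$)
$K + 102 \left(N c + n\right) = 71 + 102 \left(2 \left(-1\right) - 4\right) = 71 + 102 \left(-2 - 4\right) = 71 + 102 \left(-6\right) = 71 - 612 = -541$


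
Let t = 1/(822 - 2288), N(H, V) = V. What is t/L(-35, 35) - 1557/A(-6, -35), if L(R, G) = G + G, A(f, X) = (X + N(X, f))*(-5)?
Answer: -31955909/4207420 ≈ -7.5951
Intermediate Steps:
t = -1/1466 (t = 1/(-1466) = -1/1466 ≈ -0.00068213)
A(f, X) = -5*X - 5*f (A(f, X) = (X + f)*(-5) = -5*X - 5*f)
L(R, G) = 2*G
t/L(-35, 35) - 1557/A(-6, -35) = -1/(1466*(2*35)) - 1557/(-5*(-35) - 5*(-6)) = -1/1466/70 - 1557/(175 + 30) = -1/1466*1/70 - 1557/205 = -1/102620 - 1557*1/205 = -1/102620 - 1557/205 = -31955909/4207420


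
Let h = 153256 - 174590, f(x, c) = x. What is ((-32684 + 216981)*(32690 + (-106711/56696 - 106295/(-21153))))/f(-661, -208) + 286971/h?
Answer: -77080098967665109427207/8456061711062856 ≈ -9.1154e+6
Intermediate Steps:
h = -21334
((-32684 + 216981)*(32690 + (-106711/56696 - 106295/(-21153))))/f(-661, -208) + 286971/h = ((-32684 + 216981)*(32690 + (-106711/56696 - 106295/(-21153))))/(-661) + 286971/(-21334) = (184297*(32690 + (-106711*1/56696 - 106295*(-1/21153))))*(-1/661) + 286971*(-1/21334) = (184297*(32690 + (-106711/56696 + 106295/21153)))*(-1/661) - 286971/21334 = (184297*(32690 + 3769243537/1199290488))*(-1/661) - 286971/21334 = (184297*(39208575296257/1199290488))*(-1/661) - 286971/21334 = (7226022801374276329/1199290488)*(-1/661) - 286971/21334 = -7226022801374276329/792731012568 - 286971/21334 = -77080098967665109427207/8456061711062856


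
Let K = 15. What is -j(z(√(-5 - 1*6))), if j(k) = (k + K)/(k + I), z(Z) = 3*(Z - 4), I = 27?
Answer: (I - √11)/(√11 - 5*I) ≈ -0.44444 - 0.36851*I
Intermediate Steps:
z(Z) = -12 + 3*Z (z(Z) = 3*(-4 + Z) = -12 + 3*Z)
j(k) = (15 + k)/(27 + k) (j(k) = (k + 15)/(k + 27) = (15 + k)/(27 + k))
-j(z(√(-5 - 1*6))) = -(15 + (-12 + 3*√(-5 - 1*6)))/(27 + (-12 + 3*√(-5 - 1*6))) = -(15 + (-12 + 3*√(-5 - 6)))/(27 + (-12 + 3*√(-5 - 6))) = -(15 + (-12 + 3*√(-11)))/(27 + (-12 + 3*√(-11))) = -(15 + (-12 + 3*(I*√11)))/(27 + (-12 + 3*(I*√11))) = -(15 + (-12 + 3*I*√11))/(27 + (-12 + 3*I*√11)) = -(3 + 3*I*√11)/(15 + 3*I*√11)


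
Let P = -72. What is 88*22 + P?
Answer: 1864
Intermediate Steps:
88*22 + P = 88*22 - 72 = 1936 - 72 = 1864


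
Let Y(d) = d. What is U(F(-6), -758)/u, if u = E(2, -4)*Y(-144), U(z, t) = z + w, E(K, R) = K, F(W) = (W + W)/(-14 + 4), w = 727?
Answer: -3641/1440 ≈ -2.5285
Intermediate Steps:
F(W) = -W/5 (F(W) = (2*W)/(-10) = (2*W)*(-⅒) = -W/5)
U(z, t) = 727 + z (U(z, t) = z + 727 = 727 + z)
u = -288 (u = 2*(-144) = -288)
U(F(-6), -758)/u = (727 - ⅕*(-6))/(-288) = (727 + 6/5)*(-1/288) = (3641/5)*(-1/288) = -3641/1440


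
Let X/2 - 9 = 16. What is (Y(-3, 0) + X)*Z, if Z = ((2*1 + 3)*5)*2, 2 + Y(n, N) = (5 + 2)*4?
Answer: 3800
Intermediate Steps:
X = 50 (X = 18 + 2*16 = 18 + 32 = 50)
Y(n, N) = 26 (Y(n, N) = -2 + (5 + 2)*4 = -2 + 7*4 = -2 + 28 = 26)
Z = 50 (Z = ((2 + 3)*5)*2 = (5*5)*2 = 25*2 = 50)
(Y(-3, 0) + X)*Z = (26 + 50)*50 = 76*50 = 3800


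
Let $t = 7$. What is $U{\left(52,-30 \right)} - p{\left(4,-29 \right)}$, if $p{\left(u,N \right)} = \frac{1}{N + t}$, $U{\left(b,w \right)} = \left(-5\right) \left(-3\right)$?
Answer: $\frac{331}{22} \approx 15.045$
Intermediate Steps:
$U{\left(b,w \right)} = 15$
$p{\left(u,N \right)} = \frac{1}{7 + N}$ ($p{\left(u,N \right)} = \frac{1}{N + 7} = \frac{1}{7 + N}$)
$U{\left(52,-30 \right)} - p{\left(4,-29 \right)} = 15 - \frac{1}{7 - 29} = 15 - \frac{1}{-22} = 15 - - \frac{1}{22} = 15 + \frac{1}{22} = \frac{331}{22}$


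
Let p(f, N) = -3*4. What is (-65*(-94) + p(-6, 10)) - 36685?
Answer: -30587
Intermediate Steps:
p(f, N) = -12
(-65*(-94) + p(-6, 10)) - 36685 = (-65*(-94) - 12) - 36685 = (6110 - 12) - 36685 = 6098 - 36685 = -30587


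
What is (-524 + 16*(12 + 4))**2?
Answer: 71824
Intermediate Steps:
(-524 + 16*(12 + 4))**2 = (-524 + 16*16)**2 = (-524 + 256)**2 = (-268)**2 = 71824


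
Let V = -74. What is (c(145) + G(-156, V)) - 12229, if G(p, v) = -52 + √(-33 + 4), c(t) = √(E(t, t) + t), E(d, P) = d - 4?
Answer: -12281 + √286 + I*√29 ≈ -12264.0 + 5.3852*I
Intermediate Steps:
E(d, P) = -4 + d
c(t) = √(-4 + 2*t) (c(t) = √((-4 + t) + t) = √(-4 + 2*t))
G(p, v) = -52 + I*√29 (G(p, v) = -52 + √(-29) = -52 + I*√29)
(c(145) + G(-156, V)) - 12229 = (√(-4 + 2*145) + (-52 + I*√29)) - 12229 = (√(-4 + 290) + (-52 + I*√29)) - 12229 = (√286 + (-52 + I*√29)) - 12229 = (-52 + √286 + I*√29) - 12229 = -12281 + √286 + I*√29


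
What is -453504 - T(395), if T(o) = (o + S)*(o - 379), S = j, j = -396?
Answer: -453488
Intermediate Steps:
S = -396
T(o) = (-396 + o)*(-379 + o) (T(o) = (o - 396)*(o - 379) = (-396 + o)*(-379 + o))
-453504 - T(395) = -453504 - (150084 + 395² - 775*395) = -453504 - (150084 + 156025 - 306125) = -453504 - 1*(-16) = -453504 + 16 = -453488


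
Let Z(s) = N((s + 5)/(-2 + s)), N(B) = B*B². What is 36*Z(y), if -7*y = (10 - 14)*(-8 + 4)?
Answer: -6859/750 ≈ -9.1453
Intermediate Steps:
N(B) = B³
y = -16/7 (y = -(10 - 14)*(-8 + 4)/7 = -(-4)*(-4)/7 = -⅐*16 = -16/7 ≈ -2.2857)
Z(s) = (5 + s)³/(-2 + s)³ (Z(s) = ((s + 5)/(-2 + s))³ = ((5 + s)/(-2 + s))³ = (5 + s)³/(-2 + s)³)
36*Z(y) = 36*((5 - 16/7)³/(-2 - 16/7)³) = 36*((19/7)³/(-30/7)³) = 36*(-343/27000*6859/343) = 36*(-6859/27000) = -6859/750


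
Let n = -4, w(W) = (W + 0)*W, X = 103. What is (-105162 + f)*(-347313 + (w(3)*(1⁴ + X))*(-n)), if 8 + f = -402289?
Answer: 174347181171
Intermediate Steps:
w(W) = W² (w(W) = W*W = W²)
f = -402297 (f = -8 - 402289 = -402297)
(-105162 + f)*(-347313 + (w(3)*(1⁴ + X))*(-n)) = (-105162 - 402297)*(-347313 + (3²*(1⁴ + 103))*(-1*(-4))) = -507459*(-347313 + (9*(1 + 103))*4) = -507459*(-347313 + (9*104)*4) = -507459*(-347313 + 936*4) = -507459*(-347313 + 3744) = -507459*(-343569) = 174347181171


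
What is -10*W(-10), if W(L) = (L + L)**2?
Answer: -4000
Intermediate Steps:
W(L) = 4*L**2 (W(L) = (2*L)**2 = 4*L**2)
-10*W(-10) = -40*(-10)**2 = -40*100 = -10*400 = -4000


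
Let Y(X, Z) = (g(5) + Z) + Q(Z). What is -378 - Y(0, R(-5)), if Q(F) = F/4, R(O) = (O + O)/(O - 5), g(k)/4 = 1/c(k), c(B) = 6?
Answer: -4559/12 ≈ -379.92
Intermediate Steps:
g(k) = 2/3 (g(k) = 4/6 = 4*(1/6) = 2/3)
R(O) = 2*O/(-5 + O) (R(O) = (2*O)/(-5 + O) = 2*O/(-5 + O))
Q(F) = F/4 (Q(F) = F*(1/4) = F/4)
Y(X, Z) = 2/3 + 5*Z/4 (Y(X, Z) = (2/3 + Z) + Z/4 = 2/3 + 5*Z/4)
-378 - Y(0, R(-5)) = -378 - (2/3 + 5*(2*(-5)/(-5 - 5))/4) = -378 - (2/3 + 5*(2*(-5)/(-10))/4) = -378 - (2/3 + 5*(2*(-5)*(-1/10))/4) = -378 - (2/3 + (5/4)*1) = -378 - (2/3 + 5/4) = -378 - 1*23/12 = -378 - 23/12 = -4559/12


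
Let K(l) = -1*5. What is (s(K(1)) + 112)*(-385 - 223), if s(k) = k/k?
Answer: -68704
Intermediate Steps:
K(l) = -5
s(k) = 1
(s(K(1)) + 112)*(-385 - 223) = (1 + 112)*(-385 - 223) = 113*(-608) = -68704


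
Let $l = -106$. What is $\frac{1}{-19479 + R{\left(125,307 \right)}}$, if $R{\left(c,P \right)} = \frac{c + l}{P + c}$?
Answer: $- \frac{432}{8414909} \approx -5.1337 \cdot 10^{-5}$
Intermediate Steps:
$R{\left(c,P \right)} = \frac{-106 + c}{P + c}$ ($R{\left(c,P \right)} = \frac{c - 106}{P + c} = \frac{-106 + c}{P + c}$)
$\frac{1}{-19479 + R{\left(125,307 \right)}} = \frac{1}{-19479 + \frac{-106 + 125}{307 + 125}} = \frac{1}{-19479 + \frac{1}{432} \cdot 19} = \frac{1}{-19479 + \frac{19}{432}} = \frac{1}{- \frac{8414909}{432}} = - \frac{432}{8414909}$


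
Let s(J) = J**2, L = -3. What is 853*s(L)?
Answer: 7677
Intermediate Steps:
853*s(L) = 853*(-3)**2 = 853*9 = 7677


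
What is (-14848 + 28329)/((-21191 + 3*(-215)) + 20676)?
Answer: -13481/1160 ≈ -11.622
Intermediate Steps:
(-14848 + 28329)/((-21191 + 3*(-215)) + 20676) = 13481/((-21191 - 645) + 20676) = 13481/(-21836 + 20676) = 13481/(-1160) = 13481*(-1/1160) = -13481/1160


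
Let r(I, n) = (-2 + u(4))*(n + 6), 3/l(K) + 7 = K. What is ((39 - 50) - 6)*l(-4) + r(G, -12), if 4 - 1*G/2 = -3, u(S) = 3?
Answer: -15/11 ≈ -1.3636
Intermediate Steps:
G = 14 (G = 8 - 2*(-3) = 8 + 6 = 14)
l(K) = 3/(-7 + K)
r(I, n) = 6 + n (r(I, n) = (-2 + 3)*(n + 6) = 1*(6 + n) = 6 + n)
((39 - 50) - 6)*l(-4) + r(G, -12) = ((39 - 50) - 6)*(3/(-7 - 4)) + (6 - 12) = (-11 - 6)*(3/(-11)) - 6 = -51*(-1)/11 - 6 = -17*(-3/11) - 6 = 51/11 - 6 = -15/11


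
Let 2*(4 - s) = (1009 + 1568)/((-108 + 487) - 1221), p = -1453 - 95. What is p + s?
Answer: -2597519/1684 ≈ -1542.5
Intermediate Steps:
p = -1548
s = 9313/1684 (s = 4 - (1009 + 1568)/(2*((-108 + 487) - 1221)) = 4 - 2577/(2*(379 - 1221)) = 4 - 2577/(2*(-842)) = 4 - 2577*(-1)/(2*842) = 4 - 1/2*(-2577/842) = 4 + 2577/1684 = 9313/1684 ≈ 5.5303)
p + s = -1548 + 9313/1684 = -2597519/1684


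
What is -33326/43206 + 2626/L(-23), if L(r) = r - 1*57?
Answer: -1527961/45480 ≈ -33.596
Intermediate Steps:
L(r) = -57 + r (L(r) = r - 57 = -57 + r)
-33326/43206 + 2626/L(-23) = -33326/43206 + 2626/(-57 - 23) = -33326*1/43206 + 2626/(-80) = -877/1137 + 2626*(-1/80) = -877/1137 - 1313/40 = -1527961/45480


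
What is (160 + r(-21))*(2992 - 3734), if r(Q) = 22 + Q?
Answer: -119462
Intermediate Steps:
(160 + r(-21))*(2992 - 3734) = (160 + (22 - 21))*(2992 - 3734) = (160 + 1)*(-742) = 161*(-742) = -119462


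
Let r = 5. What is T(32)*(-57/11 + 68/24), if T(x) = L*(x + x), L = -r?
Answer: 24800/33 ≈ 751.52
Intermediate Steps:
L = -5 (L = -1*5 = -5)
T(x) = -10*x (T(x) = -5*(x + x) = -10*x)
T(32)*(-57/11 + 68/24) = (-10*32)*(-57/11 + 68/24) = -320*(-57*1/11 + 68*(1/24)) = -320*(-57/11 + 17/6) = -320*(-155/66) = 24800/33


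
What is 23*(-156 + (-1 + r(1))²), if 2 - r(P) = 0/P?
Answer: -3565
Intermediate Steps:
r(P) = 2 (r(P) = 2 - 0/P = 2 - 1*0 = 2 + 0 = 2)
23*(-156 + (-1 + r(1))²) = 23*(-156 + (-1 + 2)²) = 23*(-156 + 1²) = 23*(-156 + 1) = 23*(-155) = -3565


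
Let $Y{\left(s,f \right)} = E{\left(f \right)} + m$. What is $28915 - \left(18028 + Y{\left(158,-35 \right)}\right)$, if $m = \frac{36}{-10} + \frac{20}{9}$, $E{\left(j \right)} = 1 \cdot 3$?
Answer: $\frac{489842}{45} \approx 10885.0$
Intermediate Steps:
$E{\left(j \right)} = 3$
$m = - \frac{62}{45}$ ($m = 36 \left(- \frac{1}{10}\right) + 20 \cdot \frac{1}{9} = - \frac{18}{5} + \frac{20}{9} = - \frac{62}{45} \approx -1.3778$)
$Y{\left(s,f \right)} = \frac{73}{45}$ ($Y{\left(s,f \right)} = 3 - \frac{62}{45} = \frac{73}{45}$)
$28915 - \left(18028 + Y{\left(158,-35 \right)}\right) = 28915 - \left(18028 + \frac{73}{45}\right) = 28915 - \frac{811333}{45} = \frac{489842}{45}$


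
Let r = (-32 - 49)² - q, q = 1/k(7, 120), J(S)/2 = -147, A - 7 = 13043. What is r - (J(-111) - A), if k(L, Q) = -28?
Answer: 557341/28 ≈ 19905.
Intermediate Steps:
A = 13050 (A = 7 + 13043 = 13050)
J(S) = -294 (J(S) = 2*(-147) = -294)
q = -1/28 (q = 1/(-28) = -1/28 ≈ -0.035714)
r = 183709/28 (r = (-32 - 49)² - 1*(-1/28) = (-81)² + 1/28 = 6561 + 1/28 = 183709/28 ≈ 6561.0)
r - (J(-111) - A) = 183709/28 - (-294 - 1*13050) = 183709/28 - (-294 - 13050) = 183709/28 - 1*(-13344) = 183709/28 + 13344 = 557341/28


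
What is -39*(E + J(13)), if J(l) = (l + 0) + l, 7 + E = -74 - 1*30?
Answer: 3315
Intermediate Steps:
E = -111 (E = -7 + (-74 - 1*30) = -7 + (-74 - 30) = -7 - 104 = -111)
J(l) = 2*l (J(l) = l + l = 2*l)
-39*(E + J(13)) = -39*(-111 + 2*13) = -39*(-111 + 26) = -39*(-85) = 3315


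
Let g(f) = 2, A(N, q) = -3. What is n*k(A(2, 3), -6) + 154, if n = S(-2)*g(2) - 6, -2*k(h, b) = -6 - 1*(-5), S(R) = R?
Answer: 149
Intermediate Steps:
k(h, b) = ½ (k(h, b) = -(-6 - 1*(-5))/2 = -(-6 + 5)/2 = -½*(-1) = ½)
n = -10 (n = -2*2 - 6 = -4 - 6 = -10)
n*k(A(2, 3), -6) + 154 = -10*½ + 154 = -5 + 154 = 149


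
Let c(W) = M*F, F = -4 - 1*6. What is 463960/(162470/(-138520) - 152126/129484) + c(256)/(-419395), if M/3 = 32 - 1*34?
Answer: -3490055863821904996/17660622375805 ≈ -1.9762e+5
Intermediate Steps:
M = -6 (M = 3*(32 - 1*34) = 3*(32 - 34) = 3*(-2) = -6)
F = -10 (F = -4 - 6 = -10)
c(W) = 60 (c(W) = -6*(-10) = 60)
463960/(162470/(-138520) - 152126/129484) + c(256)/(-419395) = 463960/(162470/(-138520) - 152126/129484) + 60/(-419395) = 463960/(162470*(-1/138520) - 152126*1/129484) + 60*(-1/419395) = 463960/(-16247/13852 - 76063/64742) - 12/83879 = 463960/(-1052743975/448403092) - 12/83879 = 463960*(-448403092/1052743975) - 12/83879 = -41608219712864/210548795 - 12/83879 = -3490055863821904996/17660622375805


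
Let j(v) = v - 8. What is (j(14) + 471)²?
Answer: 227529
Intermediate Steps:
j(v) = -8 + v
(j(14) + 471)² = ((-8 + 14) + 471)² = (6 + 471)² = 477² = 227529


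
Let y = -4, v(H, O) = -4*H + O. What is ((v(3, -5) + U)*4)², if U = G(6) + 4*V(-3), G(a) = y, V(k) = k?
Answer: 17424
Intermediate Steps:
v(H, O) = O - 4*H
G(a) = -4
U = -16 (U = -4 + 4*(-3) = -4 - 12 = -16)
((v(3, -5) + U)*4)² = (((-5 - 4*3) - 16)*4)² = (((-5 - 12) - 16)*4)² = ((-17 - 16)*4)² = (-33*4)² = (-132)² = 17424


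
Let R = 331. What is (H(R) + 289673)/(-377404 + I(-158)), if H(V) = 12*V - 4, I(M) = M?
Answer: -293641/377562 ≈ -0.77773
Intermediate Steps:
H(V) = -4 + 12*V
(H(R) + 289673)/(-377404 + I(-158)) = ((-4 + 12*331) + 289673)/(-377404 - 158) = ((-4 + 3972) + 289673)/(-377562) = (3968 + 289673)*(-1/377562) = 293641*(-1/377562) = -293641/377562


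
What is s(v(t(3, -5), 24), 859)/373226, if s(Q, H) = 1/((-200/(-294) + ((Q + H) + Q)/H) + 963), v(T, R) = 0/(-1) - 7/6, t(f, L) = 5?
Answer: 6013/2164937028274 ≈ 2.7774e-9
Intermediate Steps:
v(T, R) = -7/6 (v(T, R) = 0*(-1) - 7*1/6 = 0 - 7/6 = -7/6)
s(Q, H) = 1/(141661/147 + (H + 2*Q)/H) (s(Q, H) = 1/((-200*(-1/294) + ((H + Q) + Q)/H) + 963) = 1/((100/147 + (H + 2*Q)/H) + 963) = 1/(141661/147 + (H + 2*Q)/H))
s(v(t(3, -5), 24), 859)/373226 = ((147/2)*859/(147*(-7/6) + 70904*859))/373226 = ((147/2)*859/(-343/2 + 60906536))*(1/373226) = ((147/2)*859/(121812729/2))*(1/373226) = ((147/2)*859*(2/121812729))*(1/373226) = (42091/40604243)*(1/373226) = 6013/2164937028274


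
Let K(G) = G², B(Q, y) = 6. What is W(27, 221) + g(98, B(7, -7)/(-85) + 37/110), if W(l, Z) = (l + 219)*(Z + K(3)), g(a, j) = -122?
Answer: 56458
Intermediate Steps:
W(l, Z) = (9 + Z)*(219 + l) (W(l, Z) = (l + 219)*(Z + 3²) = (219 + l)*(Z + 9) = (219 + l)*(9 + Z) = (9 + Z)*(219 + l))
W(27, 221) + g(98, B(7, -7)/(-85) + 37/110) = (1971 + 9*27 + 219*221 + 221*27) - 122 = (1971 + 243 + 48399 + 5967) - 122 = 56580 - 122 = 56458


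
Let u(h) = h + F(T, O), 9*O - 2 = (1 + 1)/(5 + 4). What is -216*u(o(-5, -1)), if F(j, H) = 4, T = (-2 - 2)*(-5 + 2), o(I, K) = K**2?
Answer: -1080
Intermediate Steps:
O = 20/81 (O = 2/9 + ((1 + 1)/(5 + 4))/9 = 2/9 + (2/9)/9 = 2/9 + (2*(1/9))/9 = 2/9 + (1/9)*(2/9) = 2/9 + 2/81 = 20/81 ≈ 0.24691)
T = 12 (T = -4*(-3) = 12)
u(h) = 4 + h (u(h) = h + 4 = 4 + h)
-216*u(o(-5, -1)) = -216*(4 + (-1)**2) = -216*(4 + 1) = -216*5 = -1080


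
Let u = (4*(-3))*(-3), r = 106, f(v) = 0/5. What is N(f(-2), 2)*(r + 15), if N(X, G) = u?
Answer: 4356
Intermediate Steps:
f(v) = 0 (f(v) = 0*(⅕) = 0)
u = 36 (u = -12*(-3) = 36)
N(X, G) = 36
N(f(-2), 2)*(r + 15) = 36*(106 + 15) = 36*121 = 4356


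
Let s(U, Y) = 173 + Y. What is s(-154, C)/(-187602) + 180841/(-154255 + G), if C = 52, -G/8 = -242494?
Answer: 11174783819/111666776198 ≈ 0.10007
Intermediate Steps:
G = 1939952 (G = -8*(-242494) = 1939952)
s(-154, C)/(-187602) + 180841/(-154255 + G) = (173 + 52)/(-187602) + 180841/(-154255 + 1939952) = 225*(-1/187602) + 180841/1785697 = -75/62534 + 180841*(1/1785697) = -75/62534 + 180841/1785697 = 11174783819/111666776198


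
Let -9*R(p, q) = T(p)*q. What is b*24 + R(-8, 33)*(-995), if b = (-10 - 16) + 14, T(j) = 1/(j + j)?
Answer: -24769/48 ≈ -516.02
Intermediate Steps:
T(j) = 1/(2*j)
b = -12 (b = -26 + 14 = -12)
R(p, q) = -q/(18*p) (R(p, q) = -1/(2*p)*q/9 = -q/(18*p))
b*24 + R(-8, 33)*(-995) = -12*24 - 1/18*33/(-8)*(-995) = -288 - 1/18*33*(-1/8)*(-995) = -288 + (11/48)*(-995) = -288 - 10945/48 = -24769/48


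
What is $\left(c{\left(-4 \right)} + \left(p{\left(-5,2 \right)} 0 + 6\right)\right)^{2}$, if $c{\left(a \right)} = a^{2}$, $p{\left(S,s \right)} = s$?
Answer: $484$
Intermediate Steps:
$\left(c{\left(-4 \right)} + \left(p{\left(-5,2 \right)} 0 + 6\right)\right)^{2} = \left(\left(-4\right)^{2} + \left(2 \cdot 0 + 6\right)\right)^{2} = \left(16 + \left(0 + 6\right)\right)^{2} = \left(16 + 6\right)^{2} = 22^{2} = 484$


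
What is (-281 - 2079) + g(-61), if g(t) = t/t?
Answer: -2359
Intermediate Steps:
g(t) = 1
(-281 - 2079) + g(-61) = (-281 - 2079) + 1 = -2360 + 1 = -2359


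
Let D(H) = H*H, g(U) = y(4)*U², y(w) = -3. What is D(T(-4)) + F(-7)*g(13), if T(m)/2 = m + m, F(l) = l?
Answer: 3805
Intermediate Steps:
T(m) = 4*m (T(m) = 2*(m + m) = 2*(2*m) = 4*m)
g(U) = -3*U²
D(H) = H²
D(T(-4)) + F(-7)*g(13) = (4*(-4))² - (-21)*13² = (-16)² - (-21)*169 = 256 - 7*(-507) = 256 + 3549 = 3805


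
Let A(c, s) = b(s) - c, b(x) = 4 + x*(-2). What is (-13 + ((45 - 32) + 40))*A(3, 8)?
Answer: -600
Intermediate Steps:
b(x) = 4 - 2*x
A(c, s) = 4 - c - 2*s (A(c, s) = (4 - 2*s) - c = 4 - c - 2*s)
(-13 + ((45 - 32) + 40))*A(3, 8) = (-13 + ((45 - 32) + 40))*(4 - 1*3 - 2*8) = (-13 + (13 + 40))*(4 - 3 - 16) = (-13 + 53)*(-15) = 40*(-15) = -600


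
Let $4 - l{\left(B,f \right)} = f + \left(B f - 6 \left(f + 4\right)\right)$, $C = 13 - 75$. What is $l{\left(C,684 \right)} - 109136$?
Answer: $-63280$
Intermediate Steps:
$C = -62$ ($C = 13 - 75 = -62$)
$l{\left(B,f \right)} = 28 + 5 f - B f$ ($l{\left(B,f \right)} = 4 - \left(f + \left(B f - 6 \left(f + 4\right)\right)\right) = 4 - \left(f + \left(B f - 6 \left(4 + f\right)\right)\right) = 4 - \left(f - \left(24 + 6 f - B f\right)\right) = 4 - \left(-24 - 5 f + B f\right) = 4 + \left(24 + 5 f - B f\right) = 28 + 5 f - B f$)
$l{\left(C,684 \right)} - 109136 = \left(28 + 5 \cdot 684 - \left(-62\right) 684\right) - 109136 = \left(28 + 3420 + 42408\right) - 109136 = 45856 - 109136 = -63280$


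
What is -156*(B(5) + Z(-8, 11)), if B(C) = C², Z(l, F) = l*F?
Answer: 9828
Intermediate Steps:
Z(l, F) = F*l
-156*(B(5) + Z(-8, 11)) = -156*(5² + 11*(-8)) = -156*(25 - 88) = -156*(-63) = 9828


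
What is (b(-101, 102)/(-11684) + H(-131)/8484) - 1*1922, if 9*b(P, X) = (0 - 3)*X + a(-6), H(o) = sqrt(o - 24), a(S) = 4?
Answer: -101054765/52578 + I*sqrt(155)/8484 ≈ -1922.0 + 0.0014675*I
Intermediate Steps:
H(o) = sqrt(-24 + o)
b(P, X) = 4/9 - X/3 (b(P, X) = ((0 - 3)*X + 4)/9 = (-3*X + 4)/9 = (4 - 3*X)/9 = 4/9 - X/3)
(b(-101, 102)/(-11684) + H(-131)/8484) - 1*1922 = ((4/9 - 1/3*102)/(-11684) + sqrt(-24 - 131)/8484) - 1*1922 = ((4/9 - 34)*(-1/11684) + sqrt(-155)*(1/8484)) - 1922 = (-302/9*(-1/11684) + (I*sqrt(155))*(1/8484)) - 1922 = (151/52578 + I*sqrt(155)/8484) - 1922 = -101054765/52578 + I*sqrt(155)/8484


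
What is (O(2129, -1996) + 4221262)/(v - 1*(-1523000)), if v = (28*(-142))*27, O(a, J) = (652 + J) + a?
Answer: 4222047/1415648 ≈ 2.9824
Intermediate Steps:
O(a, J) = 652 + J + a
v = -107352 (v = -3976*27 = -107352)
(O(2129, -1996) + 4221262)/(v - 1*(-1523000)) = ((652 - 1996 + 2129) + 4221262)/(-107352 - 1*(-1523000)) = (785 + 4221262)/(-107352 + 1523000) = 4222047/1415648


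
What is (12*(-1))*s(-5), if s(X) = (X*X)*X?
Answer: 1500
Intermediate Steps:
s(X) = X³ (s(X) = X²*X = X³)
(12*(-1))*s(-5) = (12*(-1))*(-5)³ = -12*(-125) = 1500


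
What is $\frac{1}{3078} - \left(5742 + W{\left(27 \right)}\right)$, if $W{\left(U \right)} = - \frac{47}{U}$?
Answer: $- \frac{17668517}{3078} \approx -5740.3$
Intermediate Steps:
$\frac{1}{3078} - \left(5742 + W{\left(27 \right)}\right) = \frac{1}{3078} - \left(5742 - \frac{47}{27}\right) = \frac{1}{3078} - \frac{154987}{27} = - \frac{17668517}{3078}$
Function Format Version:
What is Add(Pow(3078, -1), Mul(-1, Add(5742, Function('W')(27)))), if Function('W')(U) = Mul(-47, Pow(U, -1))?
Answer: Rational(-17668517, 3078) ≈ -5740.3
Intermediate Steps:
Add(Pow(3078, -1), Mul(-1, Add(5742, Function('W')(27)))) = Add(Pow(3078, -1), Mul(-1, Add(5742, Mul(-47, Pow(27, -1))))) = Add(Rational(1, 3078), Mul(-1, Add(5742, Mul(-47, Rational(1, 27))))) = Add(Rational(1, 3078), Mul(-1, Add(5742, Rational(-47, 27)))) = Add(Rational(1, 3078), Mul(-1, Rational(154987, 27))) = Add(Rational(1, 3078), Rational(-154987, 27)) = Rational(-17668517, 3078)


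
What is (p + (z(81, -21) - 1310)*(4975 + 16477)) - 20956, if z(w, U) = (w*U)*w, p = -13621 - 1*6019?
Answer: -2983820728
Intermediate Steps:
p = -19640 (p = -13621 - 6019 = -19640)
z(w, U) = U*w**2 (z(w, U) = (U*w)*w = U*w**2)
(p + (z(81, -21) - 1310)*(4975 + 16477)) - 20956 = (-19640 + (-21*81**2 - 1310)*(4975 + 16477)) - 20956 = (-19640 + (-21*6561 - 1310)*21452) - 20956 = (-19640 + (-137781 - 1310)*21452) - 20956 = (-19640 - 139091*21452) - 20956 = (-19640 - 2983780132) - 20956 = -2983799772 - 20956 = -2983820728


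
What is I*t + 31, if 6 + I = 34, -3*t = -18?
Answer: 199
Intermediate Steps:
t = 6 (t = -1/3*(-18) = 6)
I = 28 (I = -6 + 34 = 28)
I*t + 31 = 28*6 + 31 = 168 + 31 = 199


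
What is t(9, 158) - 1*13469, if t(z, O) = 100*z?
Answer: -12569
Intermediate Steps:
t(9, 158) - 1*13469 = 100*9 - 1*13469 = 900 - 13469 = -12569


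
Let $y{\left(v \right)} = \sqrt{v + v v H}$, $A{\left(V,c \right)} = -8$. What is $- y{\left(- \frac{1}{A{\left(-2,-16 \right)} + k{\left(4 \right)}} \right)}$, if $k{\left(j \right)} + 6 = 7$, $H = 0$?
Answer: $- \frac{\sqrt{7}}{7} \approx -0.37796$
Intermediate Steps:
$k{\left(j \right)} = 1$ ($k{\left(j \right)} = -6 + 7 = 1$)
$y{\left(v \right)} = \sqrt{v}$ ($y{\left(v \right)} = \sqrt{v + v v 0} = \sqrt{v + v^{2} \cdot 0} = \sqrt{v + 0} = \sqrt{v}$)
$- y{\left(- \frac{1}{A{\left(-2,-16 \right)} + k{\left(4 \right)}} \right)} = - \sqrt{- \frac{1}{-8 + 1}} = - \sqrt{- \frac{1}{-7}} = - \sqrt{\left(-1\right) \left(- \frac{1}{7}\right)} = - \frac{1}{\sqrt{7}} = - \frac{\sqrt{7}}{7}$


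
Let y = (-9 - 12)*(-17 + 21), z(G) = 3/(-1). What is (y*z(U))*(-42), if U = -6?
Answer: -10584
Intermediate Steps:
z(G) = -3 (z(G) = 3*(-1) = -3)
y = -84 (y = -21*4 = -84)
(y*z(U))*(-42) = -84*(-3)*(-42) = 252*(-42) = -10584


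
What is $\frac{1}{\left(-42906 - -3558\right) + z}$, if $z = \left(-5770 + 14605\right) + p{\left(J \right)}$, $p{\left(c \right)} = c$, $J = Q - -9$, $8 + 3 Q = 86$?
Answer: $- \frac{1}{30478} \approx -3.2811 \cdot 10^{-5}$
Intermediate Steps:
$Q = 26$ ($Q = - \frac{8}{3} + \frac{1}{3} \cdot 86 = - \frac{8}{3} + \frac{86}{3} = 26$)
$J = 35$ ($J = 26 - -9 = 26 + \left(-3 + 12\right) = 26 + 9 = 35$)
$z = 8870$ ($z = \left(-5770 + 14605\right) + 35 = 8835 + 35 = 8870$)
$\frac{1}{\left(-42906 - -3558\right) + z} = \frac{1}{\left(-42906 - -3558\right) + 8870} = \frac{1}{\left(-42906 + 3558\right) + 8870} = \frac{1}{-39348 + 8870} = \frac{1}{-30478} = - \frac{1}{30478}$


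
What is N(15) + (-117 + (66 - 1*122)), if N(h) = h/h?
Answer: -172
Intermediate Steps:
N(h) = 1
N(15) + (-117 + (66 - 1*122)) = 1 + (-117 + (66 - 1*122)) = 1 + (-117 + (66 - 122)) = 1 + (-117 - 56) = 1 - 173 = -172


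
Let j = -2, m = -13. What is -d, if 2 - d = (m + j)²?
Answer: 223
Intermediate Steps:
d = -223 (d = 2 - (-13 - 2)² = 2 - 1*(-15)² = 2 - 1*225 = 2 - 225 = -223)
-d = -1*(-223) = 223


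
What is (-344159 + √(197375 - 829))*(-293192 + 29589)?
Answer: 90721344877 - 263603*√196546 ≈ 9.0604e+10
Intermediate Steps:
(-344159 + √(197375 - 829))*(-293192 + 29589) = (-344159 + √196546)*(-263603) = 90721344877 - 263603*√196546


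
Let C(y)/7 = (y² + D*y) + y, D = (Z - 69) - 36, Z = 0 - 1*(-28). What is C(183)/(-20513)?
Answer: -137067/20513 ≈ -6.6820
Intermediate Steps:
Z = 28 (Z = 0 + 28 = 28)
D = -77 (D = (28 - 69) - 36 = -41 - 36 = -77)
C(y) = -532*y + 7*y² (C(y) = 7*((y² - 77*y) + y) = 7*(y² - 76*y) = -532*y + 7*y²)
C(183)/(-20513) = (7*183*(-76 + 183))/(-20513) = (7*183*107)*(-1/20513) = 137067*(-1/20513) = -137067/20513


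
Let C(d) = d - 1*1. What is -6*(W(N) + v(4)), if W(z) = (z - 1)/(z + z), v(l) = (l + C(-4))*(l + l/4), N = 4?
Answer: 111/4 ≈ 27.750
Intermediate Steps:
C(d) = -1 + d (C(d) = d - 1 = -1 + d)
v(l) = 5*l*(-5 + l)/4 (v(l) = (l + (-1 - 4))*(l + l/4) = (l - 5)*(l + l*(¼)) = (-5 + l)*(l + l/4) = (-5 + l)*(5*l/4) = 5*l*(-5 + l)/4)
W(z) = (-1 + z)/(2*z) (W(z) = (-1 + z)/((2*z)) = (-1 + z)*(1/(2*z)) = (-1 + z)/(2*z))
-6*(W(N) + v(4)) = -6*((½)*(-1 + 4)/4 + (5/4)*4*(-5 + 4)) = -6*((½)*(¼)*3 + (5/4)*4*(-1)) = -6*(3/8 - 5) = -6*(-37/8) = 111/4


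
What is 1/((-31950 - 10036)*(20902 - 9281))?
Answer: -1/487919306 ≈ -2.0495e-9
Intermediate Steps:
1/((-31950 - 10036)*(20902 - 9281)) = 1/(-41986*11621) = 1/(-487919306) = -1/487919306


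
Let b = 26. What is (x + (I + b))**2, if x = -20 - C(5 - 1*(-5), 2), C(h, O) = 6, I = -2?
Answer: 4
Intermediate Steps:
x = -26 (x = -20 - 1*6 = -20 - 6 = -26)
(x + (I + b))**2 = (-26 + (-2 + 26))**2 = (-26 + 24)**2 = (-2)**2 = 4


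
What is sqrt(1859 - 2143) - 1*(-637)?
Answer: 637 + 2*I*sqrt(71) ≈ 637.0 + 16.852*I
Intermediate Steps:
sqrt(1859 - 2143) - 1*(-637) = sqrt(-284) + 637 = 2*I*sqrt(71) + 637 = 637 + 2*I*sqrt(71)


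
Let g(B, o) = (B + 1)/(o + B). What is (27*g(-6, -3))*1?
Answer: 15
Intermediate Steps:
g(B, o) = (1 + B)/(B + o)
(27*g(-6, -3))*1 = (27*((1 - 6)/(-6 - 3)))*1 = (27*(-5/(-9)))*1 = (27*(-⅑*(-5)))*1 = (27*(5/9))*1 = 15*1 = 15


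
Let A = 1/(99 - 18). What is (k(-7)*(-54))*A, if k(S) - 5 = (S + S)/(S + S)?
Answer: -4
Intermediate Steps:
k(S) = 6 (k(S) = 5 + (S + S)/(S + S) = 5 + (2*S)/((2*S)) = 5 + (2*S)*(1/(2*S)) = 5 + 1 = 6)
A = 1/81 ≈ 0.012346
(k(-7)*(-54))*A = (6*(-54))*(1/81) = -324*1/81 = -4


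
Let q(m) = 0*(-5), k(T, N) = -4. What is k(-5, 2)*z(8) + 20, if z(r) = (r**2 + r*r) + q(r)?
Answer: -492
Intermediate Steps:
q(m) = 0
z(r) = 2*r**2 (z(r) = (r**2 + r*r) + 0 = (r**2 + r**2) + 0 = 2*r**2 + 0 = 2*r**2)
k(-5, 2)*z(8) + 20 = -8*8**2 + 20 = -8*64 + 20 = -4*128 + 20 = -512 + 20 = -492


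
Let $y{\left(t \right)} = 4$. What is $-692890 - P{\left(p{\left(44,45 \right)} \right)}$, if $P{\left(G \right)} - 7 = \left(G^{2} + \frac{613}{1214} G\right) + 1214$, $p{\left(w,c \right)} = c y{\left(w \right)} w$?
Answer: $- \frac{38498677657}{607} \approx -6.3425 \cdot 10^{7}$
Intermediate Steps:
$p{\left(w,c \right)} = 4 c w$ ($p{\left(w,c \right)} = c 4 w = 4 c w$)
$P{\left(G \right)} = 1221 + G^{2} + \frac{613 G}{1214}$ ($P{\left(G \right)} = 7 + \left(\left(G^{2} + \frac{613}{1214} G\right) + 1214\right) = 7 + \left(\left(G^{2} + 613 \cdot \frac{1}{1214} G\right) + 1214\right) = 7 + \left(\left(G^{2} + \frac{613 G}{1214}\right) + 1214\right) = 7 + \left(1214 + G^{2} + \frac{613 G}{1214}\right) = 1221 + G^{2} + \frac{613 G}{1214}$)
$-692890 - P{\left(p{\left(44,45 \right)} \right)} = -692890 - \left(1221 + \left(4 \cdot 45 \cdot 44\right)^{2} + \frac{613 \cdot 4 \cdot 45 \cdot 44}{1214}\right) = -692890 - \left(1221 + 7920^{2} + \frac{613}{1214} \cdot 7920\right) = -692890 - \left(1221 + 62726400 + \frac{2427480}{607}\right) = -692890 - \frac{38078093427}{607} = - \frac{38498677657}{607}$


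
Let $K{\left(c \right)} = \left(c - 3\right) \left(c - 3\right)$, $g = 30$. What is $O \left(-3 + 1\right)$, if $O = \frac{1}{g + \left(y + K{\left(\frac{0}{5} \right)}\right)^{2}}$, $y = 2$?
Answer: $- \frac{2}{151} \approx -0.013245$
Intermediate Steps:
$K{\left(c \right)} = \left(-3 + c\right)^{2}$ ($K{\left(c \right)} = \left(-3 + c\right) \left(-3 + c\right) = \left(-3 + c\right)^{2}$)
$O = \frac{1}{151}$ ($O = \frac{1}{30 + \left(2 + \left(-3 + \frac{0}{5}\right)^{2}\right)^{2}} = \frac{1}{30 + \left(2 + \left(-3 + 0 \cdot \frac{1}{5}\right)^{2}\right)^{2}} = \frac{1}{30 + \left(2 + \left(-3 + 0\right)^{2}\right)^{2}} = \frac{1}{30 + \left(2 + \left(-3\right)^{2}\right)^{2}} = \frac{1}{30 + \left(2 + 9\right)^{2}} = \frac{1}{30 + 11^{2}} = \frac{1}{30 + 121} = \frac{1}{151} \approx 0.0066225$)
$O \left(-3 + 1\right) = \frac{-3 + 1}{151} = \frac{1}{151} \left(-2\right) = - \frac{2}{151}$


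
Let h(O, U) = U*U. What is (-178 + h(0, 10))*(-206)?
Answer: 16068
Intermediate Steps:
h(O, U) = U²
(-178 + h(0, 10))*(-206) = (-178 + 10²)*(-206) = (-178 + 100)*(-206) = -78*(-206) = 16068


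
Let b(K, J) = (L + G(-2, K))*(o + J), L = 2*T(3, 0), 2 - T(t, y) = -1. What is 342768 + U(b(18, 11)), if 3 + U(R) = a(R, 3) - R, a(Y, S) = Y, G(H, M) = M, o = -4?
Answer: 342765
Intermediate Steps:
T(t, y) = 3 (T(t, y) = 2 - 1*(-1) = 2 + 1 = 3)
L = 6 (L = 2*3 = 6)
b(K, J) = (-4 + J)*(6 + K) (b(K, J) = (6 + K)*(-4 + J) = (-4 + J)*(6 + K))
U(R) = -3 (U(R) = -3 + (R - R) = -3 + 0 = -3)
342768 + U(b(18, 11)) = 342768 - 3 = 342765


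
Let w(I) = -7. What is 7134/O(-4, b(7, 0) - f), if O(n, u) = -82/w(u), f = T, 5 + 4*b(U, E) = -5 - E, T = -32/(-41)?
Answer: 609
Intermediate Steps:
T = 32/41 (T = -32*(-1/41) = 32/41 ≈ 0.78049)
b(U, E) = -5/2 - E/4 (b(U, E) = -5/4 + (-5 - E)/4 = -5/4 + (-5/4 - E/4) = -5/2 - E/4)
f = 32/41 ≈ 0.78049
O(n, u) = 82/7 (O(n, u) = -82/(-7) = -82*(-1/7) = 82/7)
7134/O(-4, b(7, 0) - f) = 7134/(82/7) = 7134*(7/82) = 609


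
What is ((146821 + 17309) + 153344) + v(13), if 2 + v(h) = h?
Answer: 317485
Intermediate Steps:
v(h) = -2 + h
((146821 + 17309) + 153344) + v(13) = ((146821 + 17309) + 153344) + (-2 + 13) = (164130 + 153344) + 11 = 317474 + 11 = 317485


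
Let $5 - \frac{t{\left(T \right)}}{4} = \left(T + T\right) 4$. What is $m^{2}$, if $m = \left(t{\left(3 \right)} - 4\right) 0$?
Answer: $0$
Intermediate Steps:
$t{\left(T \right)} = 20 - 32 T$ ($t{\left(T \right)} = 20 - 4 \left(T + T\right) 4 = 20 - 4 \cdot 2 T 4 = 20 - 4 \cdot 8 T = 20 - 32 T$)
$m = 0$ ($m = \left(\left(20 - 96\right) - 4\right) 0 = \left(-76 - 4\right) 0 = \left(-80\right) 0 = 0$)
$m^{2} = 0^{2} = 0$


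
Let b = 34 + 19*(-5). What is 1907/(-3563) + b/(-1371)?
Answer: -2397154/4884873 ≈ -0.49073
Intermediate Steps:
b = -61 (b = 34 - 95 = -61)
1907/(-3563) + b/(-1371) = 1907/(-3563) - 61/(-1371) = 1907*(-1/3563) - 61*(-1/1371) = -1907/3563 + 61/1371 = -2397154/4884873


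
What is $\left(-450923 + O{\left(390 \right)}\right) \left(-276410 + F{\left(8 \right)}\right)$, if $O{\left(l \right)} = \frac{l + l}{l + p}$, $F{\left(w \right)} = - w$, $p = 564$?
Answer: $\frac{19818238242086}{159} \approx 1.2464 \cdot 10^{11}$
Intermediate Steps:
$O{\left(l \right)} = \frac{2 l}{564 + l}$ ($O{\left(l \right)} = \frac{l + l}{l + 564} = \frac{2 l}{564 + l}$)
$\left(-450923 + O{\left(390 \right)}\right) \left(-276410 + F{\left(8 \right)}\right) = \left(-450923 + 2 \cdot 390 \frac{1}{564 + 390}\right) \left(-276410 - 8\right) = \left(-450923 + 2 \cdot 390 \cdot \frac{1}{954}\right) \left(-276410 - 8\right) = \left(-450923 + 2 \cdot 390 \cdot \frac{1}{954}\right) \left(-276418\right) = \left(-450923 + \frac{130}{159}\right) \left(-276418\right) = \left(- \frac{71696627}{159}\right) \left(-276418\right) = \frac{19818238242086}{159}$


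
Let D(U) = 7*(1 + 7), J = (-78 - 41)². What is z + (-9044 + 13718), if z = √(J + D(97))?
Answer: 4674 + √14217 ≈ 4793.2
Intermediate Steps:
J = 14161 (J = (-119)² = 14161)
D(U) = 56 (D(U) = 7*8 = 56)
z = √14217 (z = √(14161 + 56) = √14217 ≈ 119.24)
z + (-9044 + 13718) = √14217 + (-9044 + 13718) = √14217 + 4674 = 4674 + √14217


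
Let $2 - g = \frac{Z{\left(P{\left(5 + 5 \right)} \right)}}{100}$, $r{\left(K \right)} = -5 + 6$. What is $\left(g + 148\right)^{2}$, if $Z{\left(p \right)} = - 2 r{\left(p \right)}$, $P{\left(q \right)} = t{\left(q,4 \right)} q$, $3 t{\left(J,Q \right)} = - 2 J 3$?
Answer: $\frac{56265001}{2500} \approx 22506.0$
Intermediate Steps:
$t{\left(J,Q \right)} = - 2 J$ ($t{\left(J,Q \right)} = \frac{- 2 J 3}{3} = \frac{\left(-6\right) J}{3} = - 2 J$)
$r{\left(K \right)} = 1$
$P{\left(q \right)} = - 2 q^{2}$ ($P{\left(q \right)} = - 2 q q = - 2 q^{2}$)
$Z{\left(p \right)} = -2$ ($Z{\left(p \right)} = \left(-2\right) 1 = -2$)
$g = \frac{101}{50}$ ($g = 2 - - \frac{2}{100} = 2 - \left(-2\right) \frac{1}{100} = 2 - - \frac{1}{50} = 2 + \frac{1}{50} = \frac{101}{50} \approx 2.02$)
$\left(g + 148\right)^{2} = \left(\frac{101}{50} + 148\right)^{2} = \left(\frac{7501}{50}\right)^{2} = \frac{56265001}{2500}$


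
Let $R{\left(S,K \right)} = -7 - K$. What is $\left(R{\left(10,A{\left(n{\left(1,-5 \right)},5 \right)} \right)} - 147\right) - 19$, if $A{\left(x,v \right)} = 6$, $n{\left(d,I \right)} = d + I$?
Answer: $-179$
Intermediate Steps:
$n{\left(d,I \right)} = I + d$
$\left(R{\left(10,A{\left(n{\left(1,-5 \right)},5 \right)} \right)} - 147\right) - 19 = \left(\left(-7 - 6\right) - 147\right) - 19 = \left(-13 - 147\right) - 19 = -160 - 19 = -179$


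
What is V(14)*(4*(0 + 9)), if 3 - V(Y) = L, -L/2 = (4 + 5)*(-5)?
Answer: -3132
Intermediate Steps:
L = 90 (L = -2*(4 + 5)*(-5) = -18*(-5) = -2*(-45) = 90)
V(Y) = -87 (V(Y) = 3 - 1*90 = 3 - 90 = -87)
V(14)*(4*(0 + 9)) = -348*(0 + 9) = -348*9 = -87*36 = -3132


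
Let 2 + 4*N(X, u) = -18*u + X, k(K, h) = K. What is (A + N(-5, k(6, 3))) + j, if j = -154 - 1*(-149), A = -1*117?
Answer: -603/4 ≈ -150.75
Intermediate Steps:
A = -117
j = -5 (j = -154 + 149 = -5)
N(X, u) = -½ - 9*u/2 + X/4 (N(X, u) = -½ + (-18*u + X)/4 = -½ + (X - 18*u)/4 = -½ + (-9*u/2 + X/4) = -½ - 9*u/2 + X/4)
(A + N(-5, k(6, 3))) + j = (-117 + (-½ - 9/2*6 + (¼)*(-5))) - 5 = (-117 + (-½ - 27 - 5/4)) - 5 = (-117 - 115/4) - 5 = -583/4 - 5 = -603/4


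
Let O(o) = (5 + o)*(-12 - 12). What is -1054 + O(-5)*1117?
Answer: -1054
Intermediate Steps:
O(o) = -120 - 24*o (O(o) = (5 + o)*(-24) = -120 - 24*o)
-1054 + O(-5)*1117 = -1054 + (-120 - 24*(-5))*1117 = -1054 + (-120 + 120)*1117 = -1054 + 0*1117 = -1054 + 0 = -1054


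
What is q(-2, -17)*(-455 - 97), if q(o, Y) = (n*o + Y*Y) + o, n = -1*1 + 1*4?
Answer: -155112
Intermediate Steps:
n = 3 (n = -1 + 4 = 3)
q(o, Y) = Y² + 4*o (q(o, Y) = (3*o + Y*Y) + o = (3*o + Y²) + o = (Y² + 3*o) + o = Y² + 4*o)
q(-2, -17)*(-455 - 97) = ((-17)² + 4*(-2))*(-455 - 97) = (289 - 8)*(-552) = 281*(-552) = -155112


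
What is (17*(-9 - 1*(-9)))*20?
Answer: 0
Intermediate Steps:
(17*(-9 - 1*(-9)))*20 = (17*(-9 + 9))*20 = (17*0)*20 = 0*20 = 0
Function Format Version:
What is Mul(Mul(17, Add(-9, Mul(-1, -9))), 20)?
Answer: 0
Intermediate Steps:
Mul(Mul(17, Add(-9, Mul(-1, -9))), 20) = Mul(Mul(17, Add(-9, 9)), 20) = Mul(Mul(17, 0), 20) = Mul(0, 20) = 0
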